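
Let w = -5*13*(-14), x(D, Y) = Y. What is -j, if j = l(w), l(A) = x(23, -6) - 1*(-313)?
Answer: -307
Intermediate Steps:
w = 910 (w = -65*(-14) = 910)
l(A) = 307 (l(A) = -6 - 1*(-313) = -6 + 313 = 307)
j = 307
-j = -1*307 = -307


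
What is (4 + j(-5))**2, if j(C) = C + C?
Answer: 36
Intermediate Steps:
j(C) = 2*C
(4 + j(-5))**2 = (4 + 2*(-5))**2 = (4 - 10)**2 = (-6)**2 = 36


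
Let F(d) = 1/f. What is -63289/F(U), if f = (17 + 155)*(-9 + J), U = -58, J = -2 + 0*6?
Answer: 119742788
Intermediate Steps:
J = -2 (J = -2 + 0 = -2)
f = -1892 (f = (17 + 155)*(-9 - 2) = 172*(-11) = -1892)
F(d) = -1/1892 (F(d) = 1/(-1892) = -1/1892)
-63289/F(U) = -63289/(-1/1892) = -63289*(-1892) = 119742788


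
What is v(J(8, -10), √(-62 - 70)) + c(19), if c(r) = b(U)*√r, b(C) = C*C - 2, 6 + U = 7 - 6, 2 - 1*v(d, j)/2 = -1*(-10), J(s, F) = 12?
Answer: -16 + 23*√19 ≈ 84.255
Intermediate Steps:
v(d, j) = -16 (v(d, j) = 4 - (-2)*(-10) = 4 - 2*10 = 4 - 20 = -16)
U = -5 (U = -6 + (7 - 6) = -6 + 1 = -5)
b(C) = -2 + C² (b(C) = C² - 2 = -2 + C²)
c(r) = 23*√r (c(r) = (-2 + (-5)²)*√r = (-2 + 25)*√r = 23*√r)
v(J(8, -10), √(-62 - 70)) + c(19) = -16 + 23*√19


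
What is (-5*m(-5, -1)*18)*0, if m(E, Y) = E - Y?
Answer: 0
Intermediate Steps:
(-5*m(-5, -1)*18)*0 = (-5*(-5 - 1*(-1))*18)*0 = (-5*(-5 + 1)*18)*0 = (-5*(-4)*18)*0 = (20*18)*0 = 360*0 = 0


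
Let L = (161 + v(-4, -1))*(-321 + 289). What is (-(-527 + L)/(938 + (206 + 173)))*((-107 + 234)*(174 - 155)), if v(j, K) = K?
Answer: 13626211/1317 ≈ 10346.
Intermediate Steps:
L = -5120 (L = (161 - 1)*(-321 + 289) = 160*(-32) = -5120)
(-(-527 + L)/(938 + (206 + 173)))*((-107 + 234)*(174 - 155)) = (-(-527 - 5120)/(938 + (206 + 173)))*((-107 + 234)*(174 - 155)) = (-(-5647)/(938 + 379))*(127*19) = -(-5647)/1317*2413 = -1*(-5647/1317)*2413 = (5647/1317)*2413 = 13626211/1317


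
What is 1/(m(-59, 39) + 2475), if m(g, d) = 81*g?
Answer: -1/2304 ≈ -0.00043403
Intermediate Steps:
1/(m(-59, 39) + 2475) = 1/(81*(-59) + 2475) = 1/(-4779 + 2475) = 1/(-2304) = -1/2304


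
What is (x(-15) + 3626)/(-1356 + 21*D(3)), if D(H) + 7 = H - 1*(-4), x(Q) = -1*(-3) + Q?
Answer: -1807/678 ≈ -2.6652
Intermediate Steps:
x(Q) = 3 + Q
D(H) = -3 + H (D(H) = -7 + (H - 1*(-4)) = -7 + (H + 4) = -7 + (4 + H) = -3 + H)
(x(-15) + 3626)/(-1356 + 21*D(3)) = ((3 - 15) + 3626)/(-1356 + 21*(-3 + 3)) = (-12 + 3626)/(-1356 + 21*0) = 3614/(-1356 + 0) = 3614/(-1356) = 3614*(-1/1356) = -1807/678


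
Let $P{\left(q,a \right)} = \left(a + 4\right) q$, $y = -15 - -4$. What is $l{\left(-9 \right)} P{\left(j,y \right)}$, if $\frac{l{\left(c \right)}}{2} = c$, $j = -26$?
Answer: $-3276$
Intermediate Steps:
$l{\left(c \right)} = 2 c$
$y = -11$ ($y = -15 + 4 = -11$)
$P{\left(q,a \right)} = q \left(4 + a\right)$ ($P{\left(q,a \right)} = \left(4 + a\right) q = q \left(4 + a\right)$)
$l{\left(-9 \right)} P{\left(j,y \right)} = 2 \left(-9\right) \left(- 26 \left(4 - 11\right)\right) = - 18 \left(\left(-26\right) \left(-7\right)\right) = \left(-18\right) 182 = -3276$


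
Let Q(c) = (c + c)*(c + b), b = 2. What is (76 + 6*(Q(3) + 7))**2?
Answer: 88804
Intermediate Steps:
Q(c) = 2*c*(2 + c) (Q(c) = (c + c)*(c + 2) = (2*c)*(2 + c) = 2*c*(2 + c))
(76 + 6*(Q(3) + 7))**2 = (76 + 6*(2*3*(2 + 3) + 7))**2 = (76 + 6*(2*3*5 + 7))**2 = (76 + 6*(30 + 7))**2 = (76 + 6*37)**2 = (76 + 222)**2 = 298**2 = 88804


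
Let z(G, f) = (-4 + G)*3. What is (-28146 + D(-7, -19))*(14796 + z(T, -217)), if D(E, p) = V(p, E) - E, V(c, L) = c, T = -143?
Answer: -404208090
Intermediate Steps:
D(E, p) = p - E
z(G, f) = -12 + 3*G
(-28146 + D(-7, -19))*(14796 + z(T, -217)) = (-28146 + (-19 - 1*(-7)))*(14796 + (-12 + 3*(-143))) = (-28146 + (-19 + 7))*(14796 + (-12 - 429)) = (-28146 - 12)*(14796 - 441) = -28158*14355 = -404208090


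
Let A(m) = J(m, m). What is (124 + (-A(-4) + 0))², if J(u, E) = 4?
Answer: 14400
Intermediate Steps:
A(m) = 4
(124 + (-A(-4) + 0))² = (124 + (-1*4 + 0))² = (124 + (-4 + 0))² = (124 - 4)² = 120² = 14400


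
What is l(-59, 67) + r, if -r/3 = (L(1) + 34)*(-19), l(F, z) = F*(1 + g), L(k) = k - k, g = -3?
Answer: 2056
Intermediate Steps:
L(k) = 0
l(F, z) = -2*F (l(F, z) = F*(1 - 3) = F*(-2) = -2*F)
r = 1938 (r = -3*(0 + 34)*(-19) = -102*(-19) = -3*(-646) = 1938)
l(-59, 67) + r = -2*(-59) + 1938 = 118 + 1938 = 2056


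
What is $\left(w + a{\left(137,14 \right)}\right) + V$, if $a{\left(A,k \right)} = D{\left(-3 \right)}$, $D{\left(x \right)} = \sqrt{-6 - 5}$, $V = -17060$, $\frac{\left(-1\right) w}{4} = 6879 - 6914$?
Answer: $-16920 + i \sqrt{11} \approx -16920.0 + 3.3166 i$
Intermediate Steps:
$w = 140$ ($w = - 4 \left(6879 - 6914\right) = \left(-4\right) \left(-35\right) = 140$)
$D{\left(x \right)} = i \sqrt{11}$ ($D{\left(x \right)} = \sqrt{-11} = i \sqrt{11}$)
$a{\left(A,k \right)} = i \sqrt{11}$
$\left(w + a{\left(137,14 \right)}\right) + V = \left(140 + i \sqrt{11}\right) - 17060 = -16920 + i \sqrt{11}$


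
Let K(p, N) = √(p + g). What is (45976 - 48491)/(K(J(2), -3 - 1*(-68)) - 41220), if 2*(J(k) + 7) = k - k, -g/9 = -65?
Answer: 51834150/849543911 + 42755*√2/1699087822 ≈ 0.061050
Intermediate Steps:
g = 585 (g = -9*(-65) = 585)
J(k) = -7 (J(k) = -7 + (k - k)/2 = -7 + (½)*0 = -7 + 0 = -7)
K(p, N) = √(585 + p) (K(p, N) = √(p + 585) = √(585 + p))
(45976 - 48491)/(K(J(2), -3 - 1*(-68)) - 41220) = (45976 - 48491)/(√(585 - 7) - 41220) = -2515/(√578 - 41220) = -2515/(17*√2 - 41220) = -2515/(-41220 + 17*√2)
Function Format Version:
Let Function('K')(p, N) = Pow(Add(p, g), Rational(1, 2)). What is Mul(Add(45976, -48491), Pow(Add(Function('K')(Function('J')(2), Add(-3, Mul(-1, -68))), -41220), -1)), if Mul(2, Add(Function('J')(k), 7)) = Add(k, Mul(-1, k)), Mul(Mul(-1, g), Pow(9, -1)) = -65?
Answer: Add(Rational(51834150, 849543911), Mul(Rational(42755, 1699087822), Pow(2, Rational(1, 2)))) ≈ 0.061050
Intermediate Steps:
g = 585 (g = Mul(-9, -65) = 585)
Function('J')(k) = -7 (Function('J')(k) = Add(-7, Mul(Rational(1, 2), Add(k, Mul(-1, k)))) = Add(-7, Mul(Rational(1, 2), 0)) = Add(-7, 0) = -7)
Function('K')(p, N) = Pow(Add(585, p), Rational(1, 2)) (Function('K')(p, N) = Pow(Add(p, 585), Rational(1, 2)) = Pow(Add(585, p), Rational(1, 2)))
Mul(Add(45976, -48491), Pow(Add(Function('K')(Function('J')(2), Add(-3, Mul(-1, -68))), -41220), -1)) = Mul(Add(45976, -48491), Pow(Add(Pow(Add(585, -7), Rational(1, 2)), -41220), -1)) = Mul(-2515, Pow(Add(Pow(578, Rational(1, 2)), -41220), -1)) = Mul(-2515, Pow(Add(Mul(17, Pow(2, Rational(1, 2))), -41220), -1)) = Mul(-2515, Pow(Add(-41220, Mul(17, Pow(2, Rational(1, 2)))), -1))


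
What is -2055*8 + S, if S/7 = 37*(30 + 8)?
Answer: -6598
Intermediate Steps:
S = 9842 (S = 7*(37*(30 + 8)) = 7*(37*38) = 7*1406 = 9842)
-2055*8 + S = -2055*8 + 9842 = -16440 + 9842 = -6598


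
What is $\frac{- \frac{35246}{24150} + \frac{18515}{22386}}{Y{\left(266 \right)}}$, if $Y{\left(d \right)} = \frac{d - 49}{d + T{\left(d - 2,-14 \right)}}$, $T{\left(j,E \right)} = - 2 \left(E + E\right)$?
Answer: $- \frac{2713331}{2891525} \approx -0.93837$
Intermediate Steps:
$T{\left(j,E \right)} = - 4 E$ ($T{\left(j,E \right)} = - 2 \cdot 2 E = - 4 E$)
$Y{\left(d \right)} = \frac{-49 + d}{56 + d}$ ($Y{\left(d \right)} = \frac{d - 49}{d - -56} = \frac{-49 + d}{d + 56} = \frac{-49 + d}{56 + d}$)
$\frac{- \frac{35246}{24150} + \frac{18515}{22386}}{Y{\left(266 \right)}} = \frac{- \frac{35246}{24150} + \frac{18515}{22386}}{\frac{1}{56 + 266} \left(-49 + 266\right)} = \frac{\left(-35246\right) \frac{1}{24150} + 18515 \cdot \frac{1}{22386}}{\frac{1}{322} \cdot 217} = \frac{- \frac{17623}{12075} + \frac{2645}{3198}}{\frac{1}{322} \cdot 217} = - \frac{2713331}{4290650 \cdot \frac{31}{46}} = \left(- \frac{2713331}{4290650}\right) \frac{46}{31} = - \frac{2713331}{2891525}$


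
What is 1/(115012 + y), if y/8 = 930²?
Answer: 1/7034212 ≈ 1.4216e-7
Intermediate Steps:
y = 6919200 (y = 8*930² = 8*864900 = 6919200)
1/(115012 + y) = 1/(115012 + 6919200) = 1/7034212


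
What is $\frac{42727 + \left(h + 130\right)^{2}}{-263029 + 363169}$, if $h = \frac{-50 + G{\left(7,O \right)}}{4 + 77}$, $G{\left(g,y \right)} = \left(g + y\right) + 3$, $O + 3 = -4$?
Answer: $\frac{97556284}{164254635} \approx 0.59393$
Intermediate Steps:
$O = -7$ ($O = -3 - 4 = -7$)
$G{\left(g,y \right)} = 3 + g + y$
$h = - \frac{47}{81}$ ($h = \frac{-50 + \left(3 + 7 - 7\right)}{4 + 77} = \frac{-50 + 3}{81} = \left(-47\right) \frac{1}{81} = - \frac{47}{81} \approx -0.58025$)
$\frac{42727 + \left(h + 130\right)^{2}}{-263029 + 363169} = \frac{42727 + \left(- \frac{47}{81} + 130\right)^{2}}{-263029 + 363169} = \frac{42727 + \left(\frac{10483}{81}\right)^{2}}{100140} = \left(42727 + \frac{109893289}{6561}\right) \frac{1}{100140} = \frac{390225136}{6561} \cdot \frac{1}{100140} = \frac{97556284}{164254635}$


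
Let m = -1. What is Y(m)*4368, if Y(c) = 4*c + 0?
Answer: -17472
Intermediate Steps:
Y(c) = 4*c
Y(m)*4368 = (4*(-1))*4368 = -4*4368 = -17472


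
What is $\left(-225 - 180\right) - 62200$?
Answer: $-62605$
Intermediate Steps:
$\left(-225 - 180\right) - 62200 = -405 - 62200 = -62605$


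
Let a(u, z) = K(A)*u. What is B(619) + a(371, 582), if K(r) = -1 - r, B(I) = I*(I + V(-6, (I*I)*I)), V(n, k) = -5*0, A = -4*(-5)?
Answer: 375370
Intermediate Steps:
A = 20
V(n, k) = 0
B(I) = I**2 (B(I) = I*(I + 0) = I*I = I**2)
a(u, z) = -21*u (a(u, z) = (-1 - 1*20)*u = (-1 - 20)*u = -21*u)
B(619) + a(371, 582) = 619**2 - 21*371 = 383161 - 7791 = 375370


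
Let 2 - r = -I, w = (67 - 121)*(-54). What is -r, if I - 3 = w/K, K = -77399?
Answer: -384079/77399 ≈ -4.9623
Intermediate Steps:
w = 2916 (w = -54*(-54) = 2916)
I = 229281/77399 (I = 3 + 2916/(-77399) = 3 + 2916*(-1/77399) = 3 - 2916/77399 = 229281/77399 ≈ 2.9623)
r = 384079/77399 (r = 2 - (-1)*229281/77399 = 2 - 1*(-229281/77399) = 2 + 229281/77399 = 384079/77399 ≈ 4.9623)
-r = -1*384079/77399 = -384079/77399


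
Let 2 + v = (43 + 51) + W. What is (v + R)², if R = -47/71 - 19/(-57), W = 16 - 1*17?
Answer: 372991969/45369 ≈ 8221.3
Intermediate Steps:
W = -1 (W = 16 - 17 = -1)
R = -70/213 (R = -47*1/71 - 19*(-1/57) = -47/71 + ⅓ = -70/213 ≈ -0.32864)
v = 91 (v = -2 + ((43 + 51) - 1) = -2 + (94 - 1) = -2 + 93 = 91)
(v + R)² = (91 - 70/213)² = (19313/213)² = 372991969/45369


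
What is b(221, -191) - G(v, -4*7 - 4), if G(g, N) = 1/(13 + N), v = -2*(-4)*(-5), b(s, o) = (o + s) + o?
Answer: -3058/19 ≈ -160.95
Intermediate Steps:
b(s, o) = s + 2*o
v = -40 (v = 8*(-5) = -40)
b(221, -191) - G(v, -4*7 - 4) = (221 + 2*(-191)) - 1/(13 + (-4*7 - 4)) = (221 - 382) - 1/(13 + (-28 - 4)) = -161 - 1/(13 - 32) = -161 - 1/(-19) = -161 - 1*(-1/19) = -161 + 1/19 = -3058/19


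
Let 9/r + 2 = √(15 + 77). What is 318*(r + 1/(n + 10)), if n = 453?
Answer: 669549/10186 + 1431*√23/22 ≈ 377.68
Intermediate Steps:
r = 9/(-2 + 2*√23) (r = 9/(-2 + √(15 + 77)) = 9/(-2 + √92) = 9/(-2 + 2*√23) ≈ 1.1855)
318*(r + 1/(n + 10)) = 318*((9/44 + 9*√23/44) + 1/(453 + 10)) = 318*((9/44 + 9*√23/44) + 1/463) = 318*(4211/20372 + 9*√23/44) = 669549/10186 + 1431*√23/22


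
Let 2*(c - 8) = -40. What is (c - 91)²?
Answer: 10609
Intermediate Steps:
c = -12 (c = 8 + (½)*(-40) = 8 - 20 = -12)
(c - 91)² = (-12 - 91)² = (-103)² = 10609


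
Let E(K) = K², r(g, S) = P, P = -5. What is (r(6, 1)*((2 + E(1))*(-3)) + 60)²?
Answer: 11025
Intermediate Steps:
r(g, S) = -5
(r(6, 1)*((2 + E(1))*(-3)) + 60)² = (-5*(2 + 1²)*(-3) + 60)² = (-5*(2 + 1)*(-3) + 60)² = (-15*(-3) + 60)² = (-5*(-9) + 60)² = (45 + 60)² = 105² = 11025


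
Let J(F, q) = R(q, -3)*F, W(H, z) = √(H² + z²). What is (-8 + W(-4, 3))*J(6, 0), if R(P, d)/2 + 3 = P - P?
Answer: 108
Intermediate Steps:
R(P, d) = -6 (R(P, d) = -6 + 2*(P - P) = -6 + 2*0 = -6 + 0 = -6)
J(F, q) = -6*F
(-8 + W(-4, 3))*J(6, 0) = (-8 + √((-4)² + 3²))*(-6*6) = (-8 + √(16 + 9))*(-36) = (-8 + √25)*(-36) = (-8 + 5)*(-36) = -3*(-36) = 108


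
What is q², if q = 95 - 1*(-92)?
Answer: 34969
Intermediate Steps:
q = 187 (q = 95 + 92 = 187)
q² = 187² = 34969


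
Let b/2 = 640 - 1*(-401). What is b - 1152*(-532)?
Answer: 614946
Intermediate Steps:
b = 2082 (b = 2*(640 - 1*(-401)) = 2*(640 + 401) = 2*1041 = 2082)
b - 1152*(-532) = 2082 - 1152*(-532) = 2082 + 612864 = 614946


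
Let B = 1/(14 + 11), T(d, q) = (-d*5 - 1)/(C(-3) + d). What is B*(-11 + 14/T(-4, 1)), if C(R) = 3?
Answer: -223/475 ≈ -0.46947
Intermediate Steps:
T(d, q) = (-1 - 5*d)/(3 + d) (T(d, q) = (-d*5 - 1)/(3 + d) = (-5*d - 1)/(3 + d) = (-1 - 5*d)/(3 + d))
B = 1/25 ≈ 0.040000
B*(-11 + 14/T(-4, 1)) = (-11 + 14/(((-1 - 5*(-4))/(3 - 4))))/25 = (-11 + 14/(((-1 + 20)/(-1))))/25 = (-11 + 14/((-1*19)))/25 = (-11 + 14/(-19))/25 = (-11 + 14*(-1/19))/25 = (-11 - 14/19)/25 = (1/25)*(-223/19) = -223/475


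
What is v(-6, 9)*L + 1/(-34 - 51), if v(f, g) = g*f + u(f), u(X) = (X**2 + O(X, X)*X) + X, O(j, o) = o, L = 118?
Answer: 120359/85 ≈ 1416.0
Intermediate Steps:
u(X) = X + 2*X**2 (u(X) = (X**2 + X*X) + X = (X**2 + X**2) + X = 2*X**2 + X = X + 2*X**2)
v(f, g) = f*g + f*(1 + 2*f) (v(f, g) = g*f + f*(1 + 2*f) = f*g + f*(1 + 2*f))
v(-6, 9)*L + 1/(-34 - 51) = -6*(1 + 9 + 2*(-6))*118 + 1/(-34 - 51) = -6*(1 + 9 - 12)*118 + 1/(-85) = -6*(-2)*118 - 1/85 = 12*118 - 1/85 = 1416 - 1/85 = 120359/85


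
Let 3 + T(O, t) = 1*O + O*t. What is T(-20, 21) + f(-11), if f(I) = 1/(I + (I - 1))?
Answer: -10190/23 ≈ -443.04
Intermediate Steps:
f(I) = 1/(-1 + 2*I) (f(I) = 1/(I + (-1 + I)) = 1/(-1 + 2*I))
T(O, t) = -3 + O + O*t (T(O, t) = -3 + (1*O + O*t) = -3 + (O + O*t) = -3 + O + O*t)
T(-20, 21) + f(-11) = (-3 - 20 - 20*21) + 1/(-1 + 2*(-11)) = (-3 - 20 - 420) + 1/(-1 - 22) = -443 + 1/(-23) = -443 - 1/23 = -10190/23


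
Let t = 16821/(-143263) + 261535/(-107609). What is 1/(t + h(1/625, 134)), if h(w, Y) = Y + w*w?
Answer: 6022026627734375/791608466464825667 ≈ 0.0076073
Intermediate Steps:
h(w, Y) = Y + w²
t = -39278379694/15416388167 (t = 16821*(-1/143263) + 261535*(-1/107609) = -16821/143263 - 261535/107609 = -39278379694/15416388167 ≈ -2.5478)
1/(t + h(1/625, 134)) = 1/(-39278379694/15416388167 + (134 + (1/625)²)) = 1/(-39278379694/15416388167 + (134 + 1/390625)) = 1/(-39278379694/15416388167 + 52343751/390625) = 1/(791608466464825667/6022026627734375) = 6022026627734375/791608466464825667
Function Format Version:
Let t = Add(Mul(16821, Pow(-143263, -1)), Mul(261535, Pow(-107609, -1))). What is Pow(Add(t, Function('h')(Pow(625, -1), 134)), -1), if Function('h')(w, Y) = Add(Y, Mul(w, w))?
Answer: Rational(6022026627734375, 791608466464825667) ≈ 0.0076073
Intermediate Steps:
Function('h')(w, Y) = Add(Y, Pow(w, 2))
t = Rational(-39278379694, 15416388167) (t = Add(Mul(16821, Rational(-1, 143263)), Mul(261535, Rational(-1, 107609))) = Add(Rational(-16821, 143263), Rational(-261535, 107609)) = Rational(-39278379694, 15416388167) ≈ -2.5478)
Pow(Add(t, Function('h')(Pow(625, -1), 134)), -1) = Pow(Add(Rational(-39278379694, 15416388167), Add(134, Pow(Pow(625, -1), 2))), -1) = Pow(Add(Rational(-39278379694, 15416388167), Add(134, Pow(Rational(1, 625), 2))), -1) = Pow(Add(Rational(-39278379694, 15416388167), Add(134, Rational(1, 390625))), -1) = Pow(Add(Rational(-39278379694, 15416388167), Rational(52343751, 390625)), -1) = Pow(Rational(791608466464825667, 6022026627734375), -1) = Rational(6022026627734375, 791608466464825667)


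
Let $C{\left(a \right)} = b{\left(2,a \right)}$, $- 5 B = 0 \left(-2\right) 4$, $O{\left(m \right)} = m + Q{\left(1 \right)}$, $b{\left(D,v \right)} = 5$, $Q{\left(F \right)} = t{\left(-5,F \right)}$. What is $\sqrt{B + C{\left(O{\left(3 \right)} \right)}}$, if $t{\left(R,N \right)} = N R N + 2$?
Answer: $\sqrt{5} \approx 2.2361$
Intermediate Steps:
$t{\left(R,N \right)} = 2 + R N^{2}$ ($t{\left(R,N \right)} = R N^{2} + 2 = 2 + R N^{2}$)
$Q{\left(F \right)} = 2 - 5 F^{2}$
$O{\left(m \right)} = -3 + m$ ($O{\left(m \right)} = m + \left(2 - 5 \cdot 1^{2}\right) = m + \left(2 - 5\right) = m - 3 = -3 + m$)
$B = 0$ ($B = - \frac{0 \left(-2\right) 4}{5} = - \frac{0 \cdot 4}{5} = \left(- \frac{1}{5}\right) 0 = 0$)
$C{\left(a \right)} = 5$
$\sqrt{B + C{\left(O{\left(3 \right)} \right)}} = \sqrt{0 + 5} = \sqrt{5}$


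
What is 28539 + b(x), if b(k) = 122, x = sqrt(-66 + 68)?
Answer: 28661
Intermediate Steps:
x = sqrt(2) ≈ 1.4142
28539 + b(x) = 28539 + 122 = 28661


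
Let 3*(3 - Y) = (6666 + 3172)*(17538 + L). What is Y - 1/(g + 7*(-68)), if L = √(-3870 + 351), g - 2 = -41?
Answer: -29619166674/515 - 9838*I*√391 ≈ -5.7513e+7 - 1.9453e+5*I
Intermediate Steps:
g = -39 (g = 2 - 41 = -39)
L = 3*I*√391 (L = √(-3519) = 3*I*√391 ≈ 59.321*I)
Y = -57512945 - 9838*I*√391 (Y = 3 - (6666 + 3172)*(17538 + 3*I*√391)/3 = 3 - 9838*(17538 + 3*I*√391)/3 = 3 - (172538844 + 29514*I*√391)/3 = 3 + (-57512948 - 9838*I*√391) = -57512945 - 9838*I*√391 ≈ -5.7513e+7 - 1.9453e+5*I)
Y - 1/(g + 7*(-68)) = (-57512945 - 9838*I*√391) - 1/(-39 + 7*(-68)) = (-57512945 - 9838*I*√391) - 1/(-39 - 476) = (-57512945 - 9838*I*√391) - 1/(-515) = (-57512945 - 9838*I*√391) - 1*(-1/515) = (-57512945 - 9838*I*√391) + 1/515 = -29619166674/515 - 9838*I*√391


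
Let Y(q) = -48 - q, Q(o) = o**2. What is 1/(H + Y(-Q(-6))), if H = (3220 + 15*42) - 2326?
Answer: 1/1512 ≈ 0.00066138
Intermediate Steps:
H = 1524 (H = (3220 + 630) - 2326 = 3850 - 2326 = 1524)
1/(H + Y(-Q(-6))) = 1/(1524 + (-48 - (-1)*(-6)**2)) = 1/(1524 + (-48 - (-1)*36)) = 1/(1524 + (-48 - 1*(-36))) = 1/(1524 + (-48 + 36)) = 1/(1524 - 12) = 1/1512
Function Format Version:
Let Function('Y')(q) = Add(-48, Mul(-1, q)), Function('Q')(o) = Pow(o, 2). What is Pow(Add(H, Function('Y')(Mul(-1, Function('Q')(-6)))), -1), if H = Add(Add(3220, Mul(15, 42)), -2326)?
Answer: Rational(1, 1512) ≈ 0.00066138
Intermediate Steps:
H = 1524 (H = Add(Add(3220, 630), -2326) = Add(3850, -2326) = 1524)
Pow(Add(H, Function('Y')(Mul(-1, Function('Q')(-6)))), -1) = Pow(Add(1524, Add(-48, Mul(-1, Mul(-1, Pow(-6, 2))))), -1) = Pow(Add(1524, Add(-48, Mul(-1, Mul(-1, 36)))), -1) = Pow(Add(1524, Add(-48, Mul(-1, -36))), -1) = Pow(Add(1524, Add(-48, 36)), -1) = Pow(Add(1524, -12), -1) = Pow(1512, -1) = Rational(1, 1512)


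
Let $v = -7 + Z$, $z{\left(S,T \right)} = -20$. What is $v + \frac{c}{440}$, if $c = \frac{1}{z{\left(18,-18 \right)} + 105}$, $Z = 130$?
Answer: $\frac{4600201}{37400} \approx 123.0$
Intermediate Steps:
$v = 123$ ($v = -7 + 130 = 123$)
$c = \frac{1}{85}$ ($c = \frac{1}{-20 + 105} = \frac{1}{85} \approx 0.011765$)
$v + \frac{c}{440} = 123 + \frac{1}{85 \cdot 440} = 123 + \frac{1}{85} \cdot \frac{1}{440} = 123 + \frac{1}{37400} = \frac{4600201}{37400}$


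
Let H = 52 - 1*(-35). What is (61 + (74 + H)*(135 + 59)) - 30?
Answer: 31265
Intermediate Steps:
H = 87 (H = 52 + 35 = 87)
(61 + (74 + H)*(135 + 59)) - 30 = (61 + (74 + 87)*(135 + 59)) - 30 = (61 + 161*194) - 30 = (61 + 31234) - 30 = 31295 - 30 = 31265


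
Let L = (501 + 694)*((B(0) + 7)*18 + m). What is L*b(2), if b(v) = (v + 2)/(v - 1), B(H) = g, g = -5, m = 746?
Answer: 3737960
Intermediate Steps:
B(H) = -5
b(v) = (2 + v)/(-1 + v)
L = 934490 (L = (501 + 694)*((-5 + 7)*18 + 746) = 1195*(2*18 + 746) = 1195*(36 + 746) = 1195*782 = 934490)
L*b(2) = 934490*((2 + 2)/(-1 + 2)) = 934490*(4/1) = 934490*(1*4) = 934490*4 = 3737960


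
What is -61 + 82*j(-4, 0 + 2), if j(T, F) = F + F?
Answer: 267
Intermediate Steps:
j(T, F) = 2*F
-61 + 82*j(-4, 0 + 2) = -61 + 82*(2*(0 + 2)) = -61 + 82*(2*2) = -61 + 82*4 = -61 + 328 = 267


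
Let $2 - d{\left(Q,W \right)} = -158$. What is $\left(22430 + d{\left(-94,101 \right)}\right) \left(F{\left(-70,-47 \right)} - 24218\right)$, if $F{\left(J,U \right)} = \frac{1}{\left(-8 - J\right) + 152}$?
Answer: $- \frac{58538043045}{107} \approx -5.4708 \cdot 10^{8}$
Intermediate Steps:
$d{\left(Q,W \right)} = 160$ ($d{\left(Q,W \right)} = 2 - -158 = 2 + 158 = 160$)
$F{\left(J,U \right)} = \frac{1}{144 - J}$
$\left(22430 + d{\left(-94,101 \right)}\right) \left(F{\left(-70,-47 \right)} - 24218\right) = \left(22430 + 160\right) \left(- \frac{1}{-144 - 70} - 24218\right) = 22590 \left(- \frac{1}{-214} - 24218\right) = 22590 \left(\left(-1\right) \left(- \frac{1}{214}\right) - 24218\right) = 22590 \left(\frac{1}{214} - 24218\right) = 22590 \left(- \frac{5182651}{214}\right) = - \frac{58538043045}{107}$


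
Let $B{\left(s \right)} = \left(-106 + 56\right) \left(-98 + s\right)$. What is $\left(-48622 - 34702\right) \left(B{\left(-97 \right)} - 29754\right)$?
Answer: $1666813296$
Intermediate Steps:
$B{\left(s \right)} = 4900 - 50 s$ ($B{\left(s \right)} = - 50 \left(-98 + s\right) = 4900 - 50 s$)
$\left(-48622 - 34702\right) \left(B{\left(-97 \right)} - 29754\right) = \left(-48622 - 34702\right) \left(\left(4900 - -4850\right) - 29754\right) = - 83324 \left(\left(4900 + 4850\right) - 29754\right) = - 83324 \left(9750 - 29754\right) = \left(-83324\right) \left(-20004\right) = 1666813296$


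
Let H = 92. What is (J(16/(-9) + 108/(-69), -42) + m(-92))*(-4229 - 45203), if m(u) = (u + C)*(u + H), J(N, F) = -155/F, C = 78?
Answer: -3830980/21 ≈ -1.8243e+5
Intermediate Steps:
m(u) = (78 + u)*(92 + u) (m(u) = (u + 78)*(u + 92) = (78 + u)*(92 + u))
(J(16/(-9) + 108/(-69), -42) + m(-92))*(-4229 - 45203) = (-155/(-42) + (7176 + (-92)² + 170*(-92)))*(-4229 - 45203) = (-155*(-1/42) + (7176 + 8464 - 15640))*(-49432) = (155/42 + 0)*(-49432) = (155/42)*(-49432) = -3830980/21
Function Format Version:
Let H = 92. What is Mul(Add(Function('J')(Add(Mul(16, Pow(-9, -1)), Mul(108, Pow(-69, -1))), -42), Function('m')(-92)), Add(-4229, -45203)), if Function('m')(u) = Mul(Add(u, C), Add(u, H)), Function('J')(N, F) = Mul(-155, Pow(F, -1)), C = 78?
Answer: Rational(-3830980, 21) ≈ -1.8243e+5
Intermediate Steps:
Function('m')(u) = Mul(Add(78, u), Add(92, u)) (Function('m')(u) = Mul(Add(u, 78), Add(u, 92)) = Mul(Add(78, u), Add(92, u)))
Mul(Add(Function('J')(Add(Mul(16, Pow(-9, -1)), Mul(108, Pow(-69, -1))), -42), Function('m')(-92)), Add(-4229, -45203)) = Mul(Add(Mul(-155, Pow(-42, -1)), Add(7176, Pow(-92, 2), Mul(170, -92))), Add(-4229, -45203)) = Mul(Add(Mul(-155, Rational(-1, 42)), Add(7176, 8464, -15640)), -49432) = Mul(Add(Rational(155, 42), 0), -49432) = Mul(Rational(155, 42), -49432) = Rational(-3830980, 21)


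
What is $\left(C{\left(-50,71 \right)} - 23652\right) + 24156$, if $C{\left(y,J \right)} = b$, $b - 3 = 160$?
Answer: $667$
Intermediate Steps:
$b = 163$ ($b = 3 + 160 = 163$)
$C{\left(y,J \right)} = 163$
$\left(C{\left(-50,71 \right)} - 23652\right) + 24156 = \left(163 - 23652\right) + 24156 = -23489 + 24156 = 667$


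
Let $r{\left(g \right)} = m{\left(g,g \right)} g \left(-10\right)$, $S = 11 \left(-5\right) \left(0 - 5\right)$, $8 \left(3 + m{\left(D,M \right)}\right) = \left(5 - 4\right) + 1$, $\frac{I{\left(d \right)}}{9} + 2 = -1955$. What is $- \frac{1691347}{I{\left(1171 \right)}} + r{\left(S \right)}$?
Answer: $\frac{269779319}{35226} \approx 7658.5$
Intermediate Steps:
$I{\left(d \right)} = -17613$ ($I{\left(d \right)} = -18 + 9 \left(-1955\right) = -18 - 17595 = -17613$)
$m{\left(D,M \right)} = - \frac{11}{4}$ ($m{\left(D,M \right)} = -3 + \frac{\left(5 - 4\right) + 1}{8} = -3 + \frac{1 + 1}{8} = -3 + \frac{1}{8} \cdot 2 = -3 + \frac{1}{4} = - \frac{11}{4}$)
$S = 275$ ($S = - 55 \left(0 - 5\right) = \left(-55\right) \left(-5\right) = 275$)
$r{\left(g \right)} = \frac{55 g}{2}$ ($r{\left(g \right)} = - \frac{11 g}{4} \left(-10\right) = \frac{55 g}{2}$)
$- \frac{1691347}{I{\left(1171 \right)}} + r{\left(S \right)} = - \frac{1691347}{-17613} + \frac{55}{2} \cdot 275 = \left(-1691347\right) \left(- \frac{1}{17613}\right) + \frac{15125}{2} = \frac{1691347}{17613} + \frac{15125}{2} = \frac{269779319}{35226}$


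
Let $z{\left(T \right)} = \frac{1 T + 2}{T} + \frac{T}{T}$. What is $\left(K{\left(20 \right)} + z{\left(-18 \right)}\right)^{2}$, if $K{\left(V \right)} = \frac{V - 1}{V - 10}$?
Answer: $\frac{116281}{8100} \approx 14.356$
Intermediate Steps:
$K{\left(V \right)} = \frac{-1 + V}{-10 + V}$
$z{\left(T \right)} = 1 + \frac{2 + T}{T}$ ($z{\left(T \right)} = \frac{T + 2}{T} + 1 = \frac{2 + T}{T} + 1 = 1 + \frac{2 + T}{T}$)
$\left(K{\left(20 \right)} + z{\left(-18 \right)}\right)^{2} = \left(\frac{-1 + 20}{-10 + 20} + \left(2 + \frac{2}{-18}\right)\right)^{2} = \left(\frac{1}{10} \cdot 19 + \left(2 + 2 \left(- \frac{1}{18}\right)\right)\right)^{2} = \left(\frac{1}{10} \cdot 19 + \left(2 - \frac{1}{9}\right)\right)^{2} = \left(\frac{19}{10} + \frac{17}{9}\right)^{2} = \left(\frac{341}{90}\right)^{2} = \frac{116281}{8100}$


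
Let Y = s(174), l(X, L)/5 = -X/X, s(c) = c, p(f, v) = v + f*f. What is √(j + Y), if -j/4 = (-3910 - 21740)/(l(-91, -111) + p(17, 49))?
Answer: 3*√73334/37 ≈ 21.957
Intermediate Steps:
p(f, v) = v + f²
l(X, L) = -5 (l(X, L) = 5*(-X/X) = 5*(-1*1) = 5*(-1) = -5)
Y = 174
j = 11400/37 (j = -4*(-3910 - 21740)/(-5 + (49 + 17²)) = -(-102600)/(-5 + (49 + 289)) = -(-102600)/(-5 + 338) = -(-102600)/333 = -4*(-2850/37) = 11400/37 ≈ 308.11)
√(j + Y) = √(11400/37 + 174) = √(17838/37) = 3*√73334/37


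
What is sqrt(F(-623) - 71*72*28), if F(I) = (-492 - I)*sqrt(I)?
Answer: sqrt(-143136 + 131*I*sqrt(623)) ≈ 4.321 + 378.36*I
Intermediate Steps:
F(I) = sqrt(I)*(-492 - I)
sqrt(F(-623) - 71*72*28) = sqrt(sqrt(-623)*(-492 - 1*(-623)) - 71*72*28) = sqrt((I*sqrt(623))*(-492 + 623) - 5112*28) = sqrt((I*sqrt(623))*131 - 143136) = sqrt(131*I*sqrt(623) - 143136) = sqrt(-143136 + 131*I*sqrt(623))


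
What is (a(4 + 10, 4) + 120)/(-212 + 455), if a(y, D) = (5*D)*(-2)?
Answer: 80/243 ≈ 0.32922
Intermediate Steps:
a(y, D) = -10*D
(a(4 + 10, 4) + 120)/(-212 + 455) = (-10*4 + 120)/(-212 + 455) = (-40 + 120)/243 = 80*(1/243) = 80/243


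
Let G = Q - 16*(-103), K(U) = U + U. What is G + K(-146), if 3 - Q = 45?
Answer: 1314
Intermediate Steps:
K(U) = 2*U
Q = -42 (Q = 3 - 1*45 = 3 - 45 = -42)
G = 1606 (G = -42 - 16*(-103) = -42 + 1648 = 1606)
G + K(-146) = 1606 + 2*(-146) = 1606 - 292 = 1314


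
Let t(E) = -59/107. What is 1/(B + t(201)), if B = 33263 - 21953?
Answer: 107/1210111 ≈ 8.8422e-5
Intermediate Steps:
t(E) = -59/107 (t(E) = -59*1/107 = -59/107)
B = 11310
1/(B + t(201)) = 1/(11310 - 59/107) = 1/(1210111/107) = 107/1210111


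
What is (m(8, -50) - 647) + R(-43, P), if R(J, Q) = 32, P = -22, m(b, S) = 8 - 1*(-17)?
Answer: -590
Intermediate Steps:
m(b, S) = 25 (m(b, S) = 8 + 17 = 25)
(m(8, -50) - 647) + R(-43, P) = (25 - 647) + 32 = -622 + 32 = -590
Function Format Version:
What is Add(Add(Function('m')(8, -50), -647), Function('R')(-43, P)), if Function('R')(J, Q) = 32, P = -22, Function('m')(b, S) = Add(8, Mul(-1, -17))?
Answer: -590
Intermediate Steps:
Function('m')(b, S) = 25 (Function('m')(b, S) = Add(8, 17) = 25)
Add(Add(Function('m')(8, -50), -647), Function('R')(-43, P)) = Add(Add(25, -647), 32) = Add(-622, 32) = -590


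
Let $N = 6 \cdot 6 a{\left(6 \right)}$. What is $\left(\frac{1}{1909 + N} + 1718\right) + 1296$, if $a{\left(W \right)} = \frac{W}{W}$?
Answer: $\frac{5862231}{1945} \approx 3014.0$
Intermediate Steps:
$a{\left(W \right)} = 1$
$N = 36$ ($N = 6 \cdot 6 \cdot 1 = 36 \cdot 1 = 36$)
$\left(\frac{1}{1909 + N} + 1718\right) + 1296 = \left(\frac{1}{1909 + 36} + 1718\right) + 1296 = \left(\frac{1}{1945} + 1718\right) + 1296 = \frac{3341511}{1945} + 1296 = \frac{5862231}{1945}$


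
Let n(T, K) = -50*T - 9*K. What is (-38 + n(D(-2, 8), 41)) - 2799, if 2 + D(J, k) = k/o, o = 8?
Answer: -3156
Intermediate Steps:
D(J, k) = -2 + k/8
(-38 + n(D(-2, 8), 41)) - 2799 = (-38 + (-50*(-2 + (⅛)*8) - 9*41)) - 2799 = (-38 + (-50*(-2 + 1) - 369)) - 2799 = (-38 + (-50*(-1) - 369)) - 2799 = (-38 + (50 - 369)) - 2799 = (-38 - 319) - 2799 = -357 - 2799 = -3156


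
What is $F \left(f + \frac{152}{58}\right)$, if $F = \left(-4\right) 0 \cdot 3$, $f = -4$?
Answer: $0$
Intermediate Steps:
$F = 0$ ($F = 0 \cdot 3 = 0$)
$F \left(f + \frac{152}{58}\right) = 0 \left(-4 + \frac{152}{58}\right) = 0 \left(-4 + 152 \cdot \frac{1}{58}\right) = 0 \left(-4 + \frac{76}{29}\right) = 0 \left(- \frac{40}{29}\right) = 0$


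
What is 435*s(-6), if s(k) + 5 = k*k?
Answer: 13485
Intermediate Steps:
s(k) = -5 + k² (s(k) = -5 + k*k = -5 + k²)
435*s(-6) = 435*(-5 + (-6)²) = 435*(-5 + 36) = 435*31 = 13485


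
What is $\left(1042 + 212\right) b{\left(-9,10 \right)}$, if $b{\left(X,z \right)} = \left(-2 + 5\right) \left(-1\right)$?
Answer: $-3762$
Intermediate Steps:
$b{\left(X,z \right)} = -3$ ($b{\left(X,z \right)} = 3 \left(-1\right) = -3$)
$\left(1042 + 212\right) b{\left(-9,10 \right)} = \left(1042 + 212\right) \left(-3\right) = 1254 \left(-3\right) = -3762$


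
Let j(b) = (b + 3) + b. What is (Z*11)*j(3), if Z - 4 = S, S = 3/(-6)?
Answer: 693/2 ≈ 346.50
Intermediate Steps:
j(b) = 3 + 2*b (j(b) = (3 + b) + b = 3 + 2*b)
S = -1/2 (S = 3*(-1/6) = -1/2 ≈ -0.50000)
Z = 7/2 (Z = 4 - 1/2 = 7/2 ≈ 3.5000)
(Z*11)*j(3) = ((7/2)*11)*(3 + 2*3) = 77*(3 + 6)/2 = (77/2)*9 = 693/2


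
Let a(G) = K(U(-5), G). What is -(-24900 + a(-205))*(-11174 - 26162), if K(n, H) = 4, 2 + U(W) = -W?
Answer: -929517056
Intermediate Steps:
U(W) = -2 - W
a(G) = 4
-(-24900 + a(-205))*(-11174 - 26162) = -(-24900 + 4)*(-11174 - 26162) = -(-24896)*(-37336) = -1*929517056 = -929517056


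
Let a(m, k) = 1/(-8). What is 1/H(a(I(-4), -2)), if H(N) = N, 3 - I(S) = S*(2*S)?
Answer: -8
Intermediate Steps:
I(S) = 3 - 2*S² (I(S) = 3 - S*2*S = 3 - 2*S²)
a(m, k) = -⅛
1/H(a(I(-4), -2)) = 1/(-⅛) = -8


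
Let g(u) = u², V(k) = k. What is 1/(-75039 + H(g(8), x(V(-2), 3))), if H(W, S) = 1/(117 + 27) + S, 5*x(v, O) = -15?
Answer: -144/10806047 ≈ -1.3326e-5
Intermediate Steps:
x(v, O) = -3 (x(v, O) = (⅕)*(-15) = -3)
H(W, S) = 1/144 + S
1/(-75039 + H(g(8), x(V(-2), 3))) = 1/(-75039 + (1/144 - 3)) = 1/(-75039 - 431/144) = 1/(-10806047/144) = -144/10806047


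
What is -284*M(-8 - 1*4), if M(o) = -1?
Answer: 284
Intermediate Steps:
-284*M(-8 - 1*4) = -284*(-1) = 284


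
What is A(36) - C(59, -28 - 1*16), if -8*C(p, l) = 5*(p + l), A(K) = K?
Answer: 363/8 ≈ 45.375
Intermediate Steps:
C(p, l) = -5*l/8 - 5*p/8 (C(p, l) = -5*(p + l)/8 = -5*(l + p)/8 = -(5*l + 5*p)/8 = -5*l/8 - 5*p/8)
A(36) - C(59, -28 - 1*16) = 36 - (-5*(-28 - 1*16)/8 - 5/8*59) = 36 - (-5*(-28 - 16)/8 - 295/8) = 36 - (-5/8*(-44) - 295/8) = 36 - (55/2 - 295/8) = 36 - 1*(-75/8) = 36 + 75/8 = 363/8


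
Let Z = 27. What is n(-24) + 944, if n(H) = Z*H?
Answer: 296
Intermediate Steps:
n(H) = 27*H
n(-24) + 944 = 27*(-24) + 944 = -648 + 944 = 296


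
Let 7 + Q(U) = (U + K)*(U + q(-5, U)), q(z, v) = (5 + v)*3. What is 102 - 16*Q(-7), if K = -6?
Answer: -2490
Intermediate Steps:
q(z, v) = 15 + 3*v
Q(U) = -7 + (-6 + U)*(15 + 4*U) (Q(U) = -7 + (U - 6)*(U + (15 + 3*U)) = -7 + (-6 + U)*(15 + 4*U))
102 - 16*Q(-7) = 102 - 16*(-97 - 9*(-7) + 4*(-7)²) = 102 - 16*(-97 + 63 + 4*49) = 102 - 16*(-97 + 63 + 196) = 102 - 16*162 = 102 - 2592 = -2490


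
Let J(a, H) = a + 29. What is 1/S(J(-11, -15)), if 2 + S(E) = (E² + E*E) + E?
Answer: 1/664 ≈ 0.0015060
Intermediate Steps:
J(a, H) = 29 + a
S(E) = -2 + E + 2*E² (S(E) = -2 + ((E² + E*E) + E) = -2 + ((E² + E²) + E) = -2 + (2*E² + E) = -2 + (E + 2*E²) = -2 + E + 2*E²)
1/S(J(-11, -15)) = 1/(-2 + (29 - 11) + 2*(29 - 11)²) = 1/(-2 + 18 + 2*18²) = 1/(-2 + 18 + 2*324) = 1/(-2 + 18 + 648) = 1/664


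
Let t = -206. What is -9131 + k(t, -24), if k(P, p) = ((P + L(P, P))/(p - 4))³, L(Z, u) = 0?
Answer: -23962737/2744 ≈ -8732.8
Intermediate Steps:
k(P, p) = P³/(-4 + p)³ (k(P, p) = ((P + 0)/(p - 4))³ = (P/(-4 + p))³ = P³/(-4 + p)³)
-9131 + k(t, -24) = -9131 + (-206)³/(-4 - 24)³ = -9131 - 8741816/(-28)³ = -9131 - 8741816*(-1/21952) = -9131 + 1092727/2744 = -23962737/2744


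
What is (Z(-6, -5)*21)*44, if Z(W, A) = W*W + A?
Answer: 28644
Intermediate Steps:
Z(W, A) = A + W² (Z(W, A) = W² + A = A + W²)
(Z(-6, -5)*21)*44 = ((-5 + (-6)²)*21)*44 = ((-5 + 36)*21)*44 = (31*21)*44 = 651*44 = 28644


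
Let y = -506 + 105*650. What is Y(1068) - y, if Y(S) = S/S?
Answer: -67743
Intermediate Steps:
Y(S) = 1
y = 67744 (y = -506 + 68250 = 67744)
Y(1068) - y = 1 - 1*67744 = 1 - 67744 = -67743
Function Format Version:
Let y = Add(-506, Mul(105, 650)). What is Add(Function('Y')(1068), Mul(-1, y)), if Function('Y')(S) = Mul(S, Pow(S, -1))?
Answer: -67743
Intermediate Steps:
Function('Y')(S) = 1
y = 67744 (y = Add(-506, 68250) = 67744)
Add(Function('Y')(1068), Mul(-1, y)) = Add(1, Mul(-1, 67744)) = Add(1, -67744) = -67743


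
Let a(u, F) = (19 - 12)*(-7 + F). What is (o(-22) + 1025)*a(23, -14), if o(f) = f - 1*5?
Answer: -146706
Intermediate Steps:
o(f) = -5 + f (o(f) = f - 5 = -5 + f)
a(u, F) = -49 + 7*F (a(u, F) = 7*(-7 + F) = -49 + 7*F)
(o(-22) + 1025)*a(23, -14) = ((-5 - 22) + 1025)*(-49 + 7*(-14)) = (-27 + 1025)*(-49 - 98) = 998*(-147) = -146706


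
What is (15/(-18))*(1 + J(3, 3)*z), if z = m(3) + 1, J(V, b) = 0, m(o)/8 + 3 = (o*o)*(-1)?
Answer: -⅚ ≈ -0.83333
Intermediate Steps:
m(o) = -24 - 8*o² (m(o) = -24 + 8*((o*o)*(-1)) = -24 + 8*(o²*(-1)) = -24 + 8*(-o²) = -24 - 8*o²)
z = -95 (z = (-24 - 8*3²) + 1 = (-24 - 8*9) + 1 = (-24 - 72) + 1 = -96 + 1 = -95)
(15/(-18))*(1 + J(3, 3)*z) = (15/(-18))*(1 + 0*(-95)) = (-1/18*15)*(1 + 0) = -⅚*1 = -⅚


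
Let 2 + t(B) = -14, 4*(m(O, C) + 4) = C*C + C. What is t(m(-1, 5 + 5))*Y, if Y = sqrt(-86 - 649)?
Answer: -112*I*sqrt(15) ≈ -433.77*I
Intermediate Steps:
m(O, C) = -4 + C/4 + C**2/4 (m(O, C) = -4 + (C*C + C)/4 = -4 + (C**2 + C)/4 = -4 + (C + C**2)/4 = -4 + (C/4 + C**2/4) = -4 + C/4 + C**2/4)
t(B) = -16 (t(B) = -2 - 14 = -16)
Y = 7*I*sqrt(15) (Y = sqrt(-735) = 7*I*sqrt(15) ≈ 27.111*I)
t(m(-1, 5 + 5))*Y = -112*I*sqrt(15)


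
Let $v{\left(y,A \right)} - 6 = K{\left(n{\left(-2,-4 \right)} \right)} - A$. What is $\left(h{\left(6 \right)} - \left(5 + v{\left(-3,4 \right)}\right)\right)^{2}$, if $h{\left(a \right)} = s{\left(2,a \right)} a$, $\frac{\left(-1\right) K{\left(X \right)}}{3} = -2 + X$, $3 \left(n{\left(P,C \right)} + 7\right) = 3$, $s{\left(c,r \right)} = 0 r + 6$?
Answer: $25$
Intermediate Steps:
$s{\left(c,r \right)} = 6$ ($s{\left(c,r \right)} = 0 + 6 = 6$)
$n{\left(P,C \right)} = -6$ ($n{\left(P,C \right)} = -7 + \frac{1}{3} \cdot 3 = -7 + 1 = -6$)
$K{\left(X \right)} = 6 - 3 X$ ($K{\left(X \right)} = - 3 \left(-2 + X\right) = 6 - 3 X$)
$v{\left(y,A \right)} = 30 - A$ ($v{\left(y,A \right)} = 6 - \left(-24 + A\right) = 30 - A$)
$h{\left(a \right)} = 6 a$
$\left(h{\left(6 \right)} - \left(5 + v{\left(-3,4 \right)}\right)\right)^{2} = \left(6 \cdot 6 - \left(35 - 4\right)\right)^{2} = \left(36 - 31\right)^{2} = 5^{2} = 25$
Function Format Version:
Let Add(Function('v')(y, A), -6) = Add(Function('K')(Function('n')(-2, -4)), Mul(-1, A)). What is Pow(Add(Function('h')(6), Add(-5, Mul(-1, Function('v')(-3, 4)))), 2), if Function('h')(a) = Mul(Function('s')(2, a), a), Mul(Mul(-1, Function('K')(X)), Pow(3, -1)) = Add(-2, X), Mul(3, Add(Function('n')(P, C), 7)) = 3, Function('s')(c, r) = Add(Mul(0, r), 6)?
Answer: 25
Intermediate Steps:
Function('s')(c, r) = 6 (Function('s')(c, r) = Add(0, 6) = 6)
Function('n')(P, C) = -6 (Function('n')(P, C) = Add(-7, Mul(Rational(1, 3), 3)) = Add(-7, 1) = -6)
Function('K')(X) = Add(6, Mul(-3, X)) (Function('K')(X) = Mul(-3, Add(-2, X)) = Add(6, Mul(-3, X)))
Function('v')(y, A) = Add(30, Mul(-1, A)) (Function('v')(y, A) = Add(6, Add(Add(6, Mul(-3, -6)), Mul(-1, A))) = Add(6, Add(Add(6, 18), Mul(-1, A))) = Add(6, Add(24, Mul(-1, A))) = Add(30, Mul(-1, A)))
Function('h')(a) = Mul(6, a)
Pow(Add(Function('h')(6), Add(-5, Mul(-1, Function('v')(-3, 4)))), 2) = Pow(Add(Mul(6, 6), Add(-5, Mul(-1, Add(30, Mul(-1, 4))))), 2) = Pow(Add(36, Add(-5, Mul(-1, Add(30, -4)))), 2) = Pow(Add(36, Add(-5, Mul(-1, 26))), 2) = Pow(Add(36, Add(-5, -26)), 2) = Pow(Add(36, -31), 2) = Pow(5, 2) = 25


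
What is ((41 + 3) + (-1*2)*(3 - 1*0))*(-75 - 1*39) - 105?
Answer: -4437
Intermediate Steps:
((41 + 3) + (-1*2)*(3 - 1*0))*(-75 - 1*39) - 105 = (44 - 2*(3 + 0))*(-75 - 39) - 105 = (44 - 2*3)*(-114) - 105 = (44 - 6)*(-114) - 105 = 38*(-114) - 105 = -4332 - 105 = -4437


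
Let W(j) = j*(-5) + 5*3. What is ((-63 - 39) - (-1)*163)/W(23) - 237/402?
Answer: -8037/6700 ≈ -1.1996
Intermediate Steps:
W(j) = 15 - 5*j (W(j) = -5*j + 15 = 15 - 5*j)
((-63 - 39) - (-1)*163)/W(23) - 237/402 = ((-63 - 39) - (-1)*163)/(15 - 5*23) - 237/402 = (-102 - 1*(-163))/(15 - 115) - 237*1/402 = (-102 + 163)/(-100) - 79/134 = 61*(-1/100) - 79/134 = -61/100 - 79/134 = -8037/6700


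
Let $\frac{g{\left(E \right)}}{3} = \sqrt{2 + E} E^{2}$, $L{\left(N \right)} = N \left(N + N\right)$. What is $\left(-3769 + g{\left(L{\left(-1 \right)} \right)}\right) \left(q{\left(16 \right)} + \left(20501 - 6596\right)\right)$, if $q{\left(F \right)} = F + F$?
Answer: $-52194065$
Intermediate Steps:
$q{\left(F \right)} = 2 F$
$L{\left(N \right)} = 2 N^{2}$ ($L{\left(N \right)} = N 2 N = 2 N^{2}$)
$g{\left(E \right)} = 3 E^{2} \sqrt{2 + E}$ ($g{\left(E \right)} = 3 \sqrt{2 + E} E^{2} = 3 E^{2} \sqrt{2 + E}$)
$\left(-3769 + g{\left(L{\left(-1 \right)} \right)}\right) \left(q{\left(16 \right)} + \left(20501 - 6596\right)\right) = \left(-3769 + 3 \left(2 \left(-1\right)^{2}\right)^{2} \sqrt{2 + 2 \left(-1\right)^{2}}\right) \left(2 \cdot 16 + \left(20501 - 6596\right)\right) = \left(-3769 + 3 \left(2 \cdot 1\right)^{2} \sqrt{2 + 2 \cdot 1}\right) \left(32 + 13905\right) = \left(-3769 + 3 \cdot 2^{2} \sqrt{2 + 2}\right) 13937 = \left(-3769 + 3 \cdot 4 \sqrt{4}\right) 13937 = \left(-3769 + 3 \cdot 4 \cdot 2\right) 13937 = \left(-3769 + 24\right) 13937 = \left(-3745\right) 13937 = -52194065$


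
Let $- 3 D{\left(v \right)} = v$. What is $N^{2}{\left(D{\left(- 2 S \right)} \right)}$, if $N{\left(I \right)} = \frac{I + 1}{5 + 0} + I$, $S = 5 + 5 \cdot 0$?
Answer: $\frac{441}{25} \approx 17.64$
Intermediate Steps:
$S = 5$ ($S = 5 + 0 = 5$)
$D{\left(v \right)} = - \frac{v}{3}$
$N{\left(I \right)} = \frac{1}{5} + \frac{6 I}{5}$ ($N{\left(I \right)} = \frac{1 + I}{5} + I = \left(1 + I\right) \frac{1}{5} + I = \left(\frac{1}{5} + \frac{I}{5}\right) + I = \frac{1}{5} + \frac{6 I}{5}$)
$N^{2}{\left(D{\left(- 2 S \right)} \right)} = \left(\frac{1}{5} + \frac{6 \left(- \frac{\left(-2\right) 5}{3}\right)}{5}\right)^{2} = \left(\frac{1}{5} + \frac{6 \left(\left(- \frac{1}{3}\right) \left(-10\right)\right)}{5}\right)^{2} = \left(\frac{1}{5} + \frac{6}{5} \cdot \frac{10}{3}\right)^{2} = \left(\frac{1}{5} + 4\right)^{2} = \left(\frac{21}{5}\right)^{2} = \frac{441}{25}$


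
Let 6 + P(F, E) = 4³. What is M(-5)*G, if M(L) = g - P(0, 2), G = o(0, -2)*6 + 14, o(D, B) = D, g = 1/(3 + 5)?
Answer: -3241/4 ≈ -810.25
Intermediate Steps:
P(F, E) = 58 (P(F, E) = -6 + 4³ = -6 + 64 = 58)
g = ⅛ (g = 1/8 = ⅛ ≈ 0.12500)
G = 14 (G = 0*6 + 14 = 0 + 14 = 14)
M(L) = -463/8 (M(L) = ⅛ - 1*58 = ⅛ - 58 = -463/8)
M(-5)*G = -463/8*14 = -3241/4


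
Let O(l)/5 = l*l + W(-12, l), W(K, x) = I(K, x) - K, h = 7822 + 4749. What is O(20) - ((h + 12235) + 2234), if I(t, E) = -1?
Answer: -24985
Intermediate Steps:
h = 12571
W(K, x) = -1 - K
O(l) = 55 + 5*l² (O(l) = 5*(l*l + (-1 - 1*(-12))) = 5*(l² + (-1 + 12)) = 5*(l² + 11) = 5*(11 + l²) = 55 + 5*l²)
O(20) - ((h + 12235) + 2234) = (55 + 5*20²) - ((12571 + 12235) + 2234) = (55 + 5*400) - (24806 + 2234) = (55 + 2000) - 1*27040 = 2055 - 27040 = -24985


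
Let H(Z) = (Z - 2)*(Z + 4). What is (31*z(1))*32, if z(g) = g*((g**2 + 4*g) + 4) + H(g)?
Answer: 3968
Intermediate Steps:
H(Z) = (-2 + Z)*(4 + Z)
z(g) = -8 + g**2 + 2*g + g*(4 + g**2 + 4*g) (z(g) = g*((g**2 + 4*g) + 4) + (-8 + g**2 + 2*g) = g*(4 + g**2 + 4*g) + (-8 + g**2 + 2*g) = -8 + g**2 + 2*g + g*(4 + g**2 + 4*g))
(31*z(1))*32 = (31*(-8 + 1**3 + 5*1**2 + 6*1))*32 = (31*(-8 + 1 + 5*1 + 6))*32 = (31*(-8 + 1 + 5 + 6))*32 = (31*4)*32 = 124*32 = 3968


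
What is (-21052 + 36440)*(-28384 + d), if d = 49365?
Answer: 322855628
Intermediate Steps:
(-21052 + 36440)*(-28384 + d) = (-21052 + 36440)*(-28384 + 49365) = 15388*20981 = 322855628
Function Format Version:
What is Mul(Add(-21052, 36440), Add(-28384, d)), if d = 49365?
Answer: 322855628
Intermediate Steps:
Mul(Add(-21052, 36440), Add(-28384, d)) = Mul(Add(-21052, 36440), Add(-28384, 49365)) = Mul(15388, 20981) = 322855628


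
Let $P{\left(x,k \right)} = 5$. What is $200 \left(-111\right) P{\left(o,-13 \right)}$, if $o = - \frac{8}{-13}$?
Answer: $-111000$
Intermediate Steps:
$o = \frac{8}{13}$ ($o = \left(-8\right) \left(- \frac{1}{13}\right) = \frac{8}{13} \approx 0.61539$)
$200 \left(-111\right) P{\left(o,-13 \right)} = 200 \left(-111\right) 5 = \left(-22200\right) 5 = -111000$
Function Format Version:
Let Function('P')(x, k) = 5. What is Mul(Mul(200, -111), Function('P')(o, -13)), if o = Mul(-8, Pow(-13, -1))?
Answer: -111000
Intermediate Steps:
o = Rational(8, 13) (o = Mul(-8, Rational(-1, 13)) = Rational(8, 13) ≈ 0.61539)
Mul(Mul(200, -111), Function('P')(o, -13)) = Mul(Mul(200, -111), 5) = Mul(-22200, 5) = -111000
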